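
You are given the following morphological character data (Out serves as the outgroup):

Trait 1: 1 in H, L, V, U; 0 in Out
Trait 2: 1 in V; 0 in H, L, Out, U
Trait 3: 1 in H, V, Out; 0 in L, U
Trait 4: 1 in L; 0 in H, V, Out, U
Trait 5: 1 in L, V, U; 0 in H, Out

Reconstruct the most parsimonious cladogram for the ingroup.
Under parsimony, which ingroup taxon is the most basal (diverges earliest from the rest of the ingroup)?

H

Character polarity is set by the outgroup: the derived state is whichever differs from the outgroup's state, so for Trait 3 the derived state is '0', and for the remaining characters it is '1'.
All ingroup taxa share the derived state '1' for Trait 1; it defines the ingroup but does not resolve relationships within it.
Trait 2: derived state '1' in V only — an autapomorphy, so it tells us nothing about relationships among taxa.
Trait 3 (derived state '0') is shared by L and U — a synapomorphy uniting that clade.
Trait 4 (derived state '1') is unique to L (autapomorphy; uninformative for grouping).
Only L, U, and V show the derived state '1' for Trait 5, supporting them as a clade.
Most parsimonious ingroup topology: (((U,L),V),H).
H is sister to the clade containing all other ingroup taxa, so it is the earliest-diverging (most basal) ingroup lineage.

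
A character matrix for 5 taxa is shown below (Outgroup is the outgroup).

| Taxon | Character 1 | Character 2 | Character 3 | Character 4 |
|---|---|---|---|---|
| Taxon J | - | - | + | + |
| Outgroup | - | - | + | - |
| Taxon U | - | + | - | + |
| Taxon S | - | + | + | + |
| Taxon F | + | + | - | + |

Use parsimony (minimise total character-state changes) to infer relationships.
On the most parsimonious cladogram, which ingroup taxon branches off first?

Character polarity is set by the outgroup: the derived state is whichever differs from the outgroup's state, so for Character 3 the derived state is '-', and for the remaining characters it is '+'.
Character 1 (derived state '+') is unique to Taxon F (autapomorphy; uninformative for grouping).
Only Taxon F, Taxon S, and Taxon U show the derived state '+' for Character 2, supporting them as a clade.
Only Taxon F and Taxon U show the derived state '-' for Character 3, supporting them as a clade.
All ingroup taxa share the derived state '+' for Character 4; it defines the ingroup but does not resolve relationships within it.
Most parsimonious ingroup topology: (((Taxon F,Taxon U),Taxon S),Taxon J).
Taxon J is sister to the clade containing all other ingroup taxa, so it is the earliest-diverging (most basal) ingroup lineage.

Taxon J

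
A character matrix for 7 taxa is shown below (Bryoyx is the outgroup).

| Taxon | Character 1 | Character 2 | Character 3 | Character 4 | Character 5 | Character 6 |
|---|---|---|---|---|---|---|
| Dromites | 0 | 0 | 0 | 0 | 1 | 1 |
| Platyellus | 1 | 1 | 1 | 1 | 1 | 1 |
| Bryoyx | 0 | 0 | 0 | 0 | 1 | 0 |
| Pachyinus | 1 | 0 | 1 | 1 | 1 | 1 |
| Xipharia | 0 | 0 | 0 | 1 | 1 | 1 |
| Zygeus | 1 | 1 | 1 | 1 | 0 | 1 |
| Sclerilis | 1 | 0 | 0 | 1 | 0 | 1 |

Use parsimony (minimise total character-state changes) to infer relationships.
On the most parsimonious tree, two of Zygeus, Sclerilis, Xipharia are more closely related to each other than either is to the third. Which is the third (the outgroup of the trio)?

Character polarity is set by the outgroup: the derived state is whichever differs from the outgroup's state, so for Character 5 the derived state is '0', and for the remaining characters it is '1'.
Character 1: derived state '1' in Pachyinus, Platyellus, Sclerilis, and Zygeus only — synapomorphy for {Pachyinus, Platyellus, Sclerilis, Zygeus}.
Character 2: derived state '1' in Platyellus and Zygeus only — synapomorphy for {Platyellus, Zygeus}.
Character 3: derived state '1' in Pachyinus, Platyellus, and Zygeus only — synapomorphy for {Pachyinus, Platyellus, Zygeus}.
Only Pachyinus, Platyellus, Sclerilis, Xipharia, and Zygeus show the derived state '1' for Character 4, supporting them as a clade.
Character 5 (state '0') occurs in Sclerilis and Zygeus but conflicts with the nesting implied by the other characters — most parsimoniously interpreted as homoplasy.
All ingroup taxa share the derived state '1' for Character 6; it defines the ingroup but does not resolve relationships within it.
Most parsimonious ingroup topology: (((Sclerilis,((Platyellus,Zygeus),Pachyinus)),Xipharia),Dromites).
Sclerilis and Zygeus share a more recent common ancestor with each other than either does with Xipharia, so Xipharia is the least closely related of the three.

Xipharia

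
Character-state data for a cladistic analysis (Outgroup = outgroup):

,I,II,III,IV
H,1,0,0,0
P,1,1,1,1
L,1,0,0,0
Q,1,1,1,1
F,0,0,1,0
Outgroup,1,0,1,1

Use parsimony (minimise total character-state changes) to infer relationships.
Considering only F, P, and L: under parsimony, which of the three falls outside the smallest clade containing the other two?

P

Character polarity is set by the outgroup: the derived state is whichever differs from the outgroup's state, so for I, III, IV the derived state is '0', and for the remaining characters it is '1'.
I: derived state '0' in F only — an autapomorphy, so it tells us nothing about relationships among taxa.
II: derived state '1' in P and Q only — synapomorphy for {P, Q}.
III: derived state '0' in H and L only — synapomorphy for {H, L}.
IV (derived state '0') is shared by F, H, and L — a synapomorphy uniting that clade.
Most parsimonious ingroup topology: (((L,H),F),(Q,P)).
F and L share a more recent common ancestor with each other than either does with P, so P is the least closely related of the three.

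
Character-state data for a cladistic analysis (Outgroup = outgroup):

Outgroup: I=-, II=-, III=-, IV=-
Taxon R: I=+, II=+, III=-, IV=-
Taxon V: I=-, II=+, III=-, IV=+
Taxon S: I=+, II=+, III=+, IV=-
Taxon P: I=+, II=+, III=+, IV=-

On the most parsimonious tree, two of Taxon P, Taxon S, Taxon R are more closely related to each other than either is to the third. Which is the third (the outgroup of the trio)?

The outgroup has state '-' for every character, so '+' is the derived state throughout.
I: derived state '+' in Taxon P, Taxon R, and Taxon S only — synapomorphy for {Taxon P, Taxon R, Taxon S}.
All ingroup taxa share the derived state '+' for II; it defines the ingroup but does not resolve relationships within it.
III (derived state '+') is shared by Taxon P and Taxon S — a synapomorphy uniting that clade.
IV (derived state '+') is unique to Taxon V (autapomorphy; uninformative for grouping).
Most parsimonious ingroup topology: (((Taxon P,Taxon S),Taxon R),Taxon V).
Taxon P and Taxon S share a more recent common ancestor with each other than either does with Taxon R, so Taxon R is the least closely related of the three.

Taxon R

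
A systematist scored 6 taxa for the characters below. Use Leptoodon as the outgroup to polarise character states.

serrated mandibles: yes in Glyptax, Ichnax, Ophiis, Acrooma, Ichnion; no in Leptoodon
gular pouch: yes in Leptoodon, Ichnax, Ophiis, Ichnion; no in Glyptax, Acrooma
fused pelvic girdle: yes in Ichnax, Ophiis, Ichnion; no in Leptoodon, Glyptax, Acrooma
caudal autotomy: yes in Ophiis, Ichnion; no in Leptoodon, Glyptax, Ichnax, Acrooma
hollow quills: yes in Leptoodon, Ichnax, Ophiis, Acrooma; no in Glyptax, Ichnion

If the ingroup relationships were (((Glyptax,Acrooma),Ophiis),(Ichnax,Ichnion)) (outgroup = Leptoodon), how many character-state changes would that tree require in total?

Map each character onto (((Glyptax,Acrooma),Ophiis),(Ichnax,Ichnion)) (rooted by Leptoodon) and count the minimum state changes it requires (Fitch parsimony):
serrated mandibles: 1; gular pouch: 1; fused pelvic girdle: 2; caudal autotomy: 2; hollow quills: 2.
Total tree length = 8.

8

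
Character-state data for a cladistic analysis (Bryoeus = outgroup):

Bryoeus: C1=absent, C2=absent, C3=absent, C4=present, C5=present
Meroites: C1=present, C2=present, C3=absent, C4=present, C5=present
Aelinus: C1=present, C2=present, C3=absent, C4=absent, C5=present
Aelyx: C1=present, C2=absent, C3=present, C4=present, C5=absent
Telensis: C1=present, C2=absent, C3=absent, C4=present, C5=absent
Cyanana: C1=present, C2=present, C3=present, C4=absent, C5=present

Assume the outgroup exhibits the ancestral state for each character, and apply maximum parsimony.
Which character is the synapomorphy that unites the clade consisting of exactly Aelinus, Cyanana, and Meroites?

Character polarity is set by the outgroup: the derived state is whichever differs from the outgroup's state, so for C4, C5 the derived state is 'absent', and for the remaining characters it is 'present'.
C1 (derived state 'present') is shared by all ingroup taxa — unites the whole ingroup.
C2: derived state 'present' in Aelinus, Cyanana, and Meroites only — synapomorphy for {Aelinus, Cyanana, Meroites}.
C3 groups Aelyx and Cyanana, which is incompatible with the clades supported by the remaining characters; treating it as convergent (homoplasy) costs fewer steps than any alternative tree.
C4: derived state 'absent' in Aelinus and Cyanana only — synapomorphy for {Aelinus, Cyanana}.
C5 (derived state 'absent') is shared by Aelyx and Telensis — a synapomorphy uniting that clade.
Most parsimonious ingroup topology: ((Meroites,(Aelinus,Cyanana)),(Aelyx,Telensis)).
The clade {Aelinus, Cyanana, Meroites} is supported by C2: its derived state 'present' occurs in exactly those taxa and in no other taxon (including the outgroup).

C2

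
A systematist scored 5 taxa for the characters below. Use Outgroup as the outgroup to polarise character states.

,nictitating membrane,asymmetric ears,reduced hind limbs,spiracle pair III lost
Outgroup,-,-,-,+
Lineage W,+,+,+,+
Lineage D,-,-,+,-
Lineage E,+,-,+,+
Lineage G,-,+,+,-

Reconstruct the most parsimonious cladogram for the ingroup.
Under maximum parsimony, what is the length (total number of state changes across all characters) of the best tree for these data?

5

Character polarity is set by the outgroup: the derived state is whichever differs from the outgroup's state, so for spiracle pair III lost the derived state is '-', and for the remaining characters it is '+'.
nictitating membrane: derived state '+' in Lineage E and Lineage W only — synapomorphy for {Lineage E, Lineage W}.
asymmetric ears groups Lineage G and Lineage W, which is incompatible with the clades supported by the remaining characters; treating it as convergent (homoplasy) costs fewer steps than any alternative tree.
reduced hind limbs (derived state '+') is shared by all ingroup taxa — unites the whole ingroup.
spiracle pair III lost (derived state '-') is shared by Lineage D and Lineage G — a synapomorphy uniting that clade.
Most parsimonious ingroup topology: ((Lineage W,Lineage E),(Lineage D,Lineage G)).
Changes per character on this tree: nictitating membrane: 1; asymmetric ears: 2; reduced hind limbs: 1; spiracle pair III lost: 1.
Total = 5.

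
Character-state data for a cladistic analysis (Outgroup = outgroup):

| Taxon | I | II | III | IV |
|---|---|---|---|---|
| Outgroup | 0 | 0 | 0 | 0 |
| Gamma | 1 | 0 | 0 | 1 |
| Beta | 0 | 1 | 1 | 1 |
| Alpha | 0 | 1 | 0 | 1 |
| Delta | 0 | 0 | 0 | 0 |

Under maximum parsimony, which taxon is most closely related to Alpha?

Beta

The outgroup has state '0' for every character, so '1' is the derived state throughout.
I: derived state '1' in Gamma only — an autapomorphy, so it tells us nothing about relationships among taxa.
Only Alpha and Beta show the derived state '1' for II, supporting them as a clade.
III (derived state '1') is unique to Beta (autapomorphy; uninformative for grouping).
Only Alpha, Beta, and Gamma show the derived state '1' for IV, supporting them as a clade.
Most parsimonious ingroup topology: ((Gamma,(Beta,Alpha)),Delta).
Alpha and Beta form a cherry on this tree, so they are sister taxa.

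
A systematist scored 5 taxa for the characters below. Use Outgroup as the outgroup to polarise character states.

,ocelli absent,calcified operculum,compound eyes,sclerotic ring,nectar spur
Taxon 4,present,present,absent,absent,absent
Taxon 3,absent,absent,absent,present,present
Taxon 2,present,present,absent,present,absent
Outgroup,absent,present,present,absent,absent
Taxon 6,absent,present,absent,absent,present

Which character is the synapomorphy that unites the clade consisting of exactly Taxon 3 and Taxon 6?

nectar spur

Character polarity is set by the outgroup: the derived state is whichever differs from the outgroup's state, so for calcified operculum, compound eyes the derived state is 'absent', and for the remaining characters it is 'present'.
Only Taxon 2 and Taxon 4 show the derived state 'present' for ocelli absent, supporting them as a clade.
calcified operculum: derived state 'absent' in Taxon 3 only — an autapomorphy, so it tells us nothing about relationships among taxa.
All ingroup taxa share the derived state 'absent' for compound eyes; it defines the ingroup but does not resolve relationships within it.
sclerotic ring groups Taxon 2 and Taxon 3, which is incompatible with the clades supported by the remaining characters; treating it as convergent (homoplasy) costs fewer steps than any alternative tree.
Only Taxon 3 and Taxon 6 show the derived state 'present' for nectar spur, supporting them as a clade.
Most parsimonious ingroup topology: ((Taxon 4,Taxon 2),(Taxon 6,Taxon 3)).
The clade {Taxon 3, Taxon 6} is supported by nectar spur: its derived state 'present' occurs in exactly those taxa and in no other taxon (including the outgroup).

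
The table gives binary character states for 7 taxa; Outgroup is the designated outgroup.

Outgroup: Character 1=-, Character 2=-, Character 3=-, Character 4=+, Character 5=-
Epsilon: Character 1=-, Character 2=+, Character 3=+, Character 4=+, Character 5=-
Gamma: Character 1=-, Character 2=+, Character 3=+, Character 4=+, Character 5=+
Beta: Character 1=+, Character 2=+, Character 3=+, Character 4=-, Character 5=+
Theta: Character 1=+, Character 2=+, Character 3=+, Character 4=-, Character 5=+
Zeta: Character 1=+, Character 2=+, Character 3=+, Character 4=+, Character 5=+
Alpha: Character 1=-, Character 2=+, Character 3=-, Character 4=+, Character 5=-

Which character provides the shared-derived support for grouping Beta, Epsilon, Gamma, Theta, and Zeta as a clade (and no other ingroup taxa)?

Character polarity is set by the outgroup: the derived state is whichever differs from the outgroup's state, so for Character 4 the derived state is '-', and for the remaining characters it is '+'.
Only Beta, Theta, and Zeta show the derived state '+' for Character 1, supporting them as a clade.
All ingroup taxa share the derived state '+' for Character 2; it defines the ingroup but does not resolve relationships within it.
Only Beta, Epsilon, Gamma, Theta, and Zeta show the derived state '+' for Character 3, supporting them as a clade.
Character 4 (derived state '-') is shared by Beta and Theta — a synapomorphy uniting that clade.
Only Beta, Gamma, Theta, and Zeta show the derived state '+' for Character 5, supporting them as a clade.
Most parsimonious ingroup topology: ((Epsilon,(Gamma,((Beta,Theta),Zeta))),Alpha).
The clade {Beta, Epsilon, Gamma, Theta, Zeta} is supported by Character 3: its derived state '+' occurs in exactly those taxa and in no other taxon (including the outgroup).

Character 3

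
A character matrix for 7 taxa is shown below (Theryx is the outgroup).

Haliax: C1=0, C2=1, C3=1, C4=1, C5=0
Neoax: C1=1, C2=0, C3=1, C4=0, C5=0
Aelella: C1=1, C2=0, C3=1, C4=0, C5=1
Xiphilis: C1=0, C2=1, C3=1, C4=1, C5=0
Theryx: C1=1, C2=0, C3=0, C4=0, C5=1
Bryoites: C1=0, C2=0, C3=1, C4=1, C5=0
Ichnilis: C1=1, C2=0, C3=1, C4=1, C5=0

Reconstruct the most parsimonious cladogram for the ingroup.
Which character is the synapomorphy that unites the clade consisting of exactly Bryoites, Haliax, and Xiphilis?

C1

Character polarity is set by the outgroup: the derived state is whichever differs from the outgroup's state, so for C1, C5 the derived state is '0', and for the remaining characters it is '1'.
C1 (derived state '0') is shared by Bryoites, Haliax, and Xiphilis — a synapomorphy uniting that clade.
C2 (derived state '1') is shared by Haliax and Xiphilis — a synapomorphy uniting that clade.
C3 (derived state '1') is shared by all ingroup taxa — unites the whole ingroup.
Only Bryoites, Haliax, Ichnilis, and Xiphilis show the derived state '1' for C4, supporting them as a clade.
C5 (derived state '0') is shared by Bryoites, Haliax, Ichnilis, Neoax, and Xiphilis — a synapomorphy uniting that clade.
Most parsimonious ingroup topology: (((((Xiphilis,Haliax),Bryoites),Ichnilis),Neoax),Aelella).
The clade {Bryoites, Haliax, Xiphilis} is supported by C1: its derived state '0' occurs in exactly those taxa and in no other taxon (including the outgroup).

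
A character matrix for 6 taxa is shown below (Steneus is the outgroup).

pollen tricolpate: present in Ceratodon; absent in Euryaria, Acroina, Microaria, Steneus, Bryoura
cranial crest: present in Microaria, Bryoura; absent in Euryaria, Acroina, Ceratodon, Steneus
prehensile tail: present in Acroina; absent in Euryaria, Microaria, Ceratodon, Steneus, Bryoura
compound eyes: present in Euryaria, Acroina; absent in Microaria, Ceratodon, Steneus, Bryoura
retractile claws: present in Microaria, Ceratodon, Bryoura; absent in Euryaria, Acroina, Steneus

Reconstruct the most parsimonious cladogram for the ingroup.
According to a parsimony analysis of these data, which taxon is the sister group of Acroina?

The outgroup has state 'absent' for every character, so 'present' is the derived state throughout.
pollen tricolpate: derived state 'present' in Ceratodon only — an autapomorphy, so it tells us nothing about relationships among taxa.
cranial crest: derived state 'present' in Bryoura and Microaria only — synapomorphy for {Bryoura, Microaria}.
prehensile tail: derived state 'present' in Acroina only — an autapomorphy, so it tells us nothing about relationships among taxa.
Only Acroina and Euryaria show the derived state 'present' for compound eyes, supporting them as a clade.
Only Bryoura, Ceratodon, and Microaria show the derived state 'present' for retractile claws, supporting them as a clade.
Most parsimonious ingroup topology: ((Acroina,Euryaria),(Ceratodon,(Bryoura,Microaria))).
Acroina and Euryaria form a cherry on this tree, so they are sister taxa.

Euryaria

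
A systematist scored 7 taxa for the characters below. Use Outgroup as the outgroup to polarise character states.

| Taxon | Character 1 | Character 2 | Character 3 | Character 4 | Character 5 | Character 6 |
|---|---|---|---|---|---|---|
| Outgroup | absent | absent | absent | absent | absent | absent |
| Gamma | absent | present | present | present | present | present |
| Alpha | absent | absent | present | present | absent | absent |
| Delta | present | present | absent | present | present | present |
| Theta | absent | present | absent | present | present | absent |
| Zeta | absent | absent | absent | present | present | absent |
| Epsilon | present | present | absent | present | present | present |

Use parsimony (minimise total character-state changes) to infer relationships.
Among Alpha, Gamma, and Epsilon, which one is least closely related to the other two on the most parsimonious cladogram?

Alpha

The outgroup has state 'absent' for every character, so 'present' is the derived state throughout.
Character 1: derived state 'present' in Delta and Epsilon only — synapomorphy for {Delta, Epsilon}.
Character 2: derived state 'present' in Delta, Epsilon, Gamma, and Theta only — synapomorphy for {Delta, Epsilon, Gamma, Theta}.
Character 3 (state 'present') occurs in Alpha and Gamma but conflicts with the nesting implied by the other characters — most parsimoniously interpreted as homoplasy.
All ingroup taxa share the derived state 'present' for Character 4; it defines the ingroup but does not resolve relationships within it.
Character 5: derived state 'present' in Delta, Epsilon, Gamma, Theta, and Zeta only — synapomorphy for {Delta, Epsilon, Gamma, Theta, Zeta}.
Only Delta, Epsilon, and Gamma show the derived state 'present' for Character 6, supporting them as a clade.
Most parsimonious ingroup topology: ((((Gamma,(Delta,Epsilon)),Theta),Zeta),Alpha).
Epsilon and Gamma share a more recent common ancestor with each other than either does with Alpha, so Alpha is the least closely related of the three.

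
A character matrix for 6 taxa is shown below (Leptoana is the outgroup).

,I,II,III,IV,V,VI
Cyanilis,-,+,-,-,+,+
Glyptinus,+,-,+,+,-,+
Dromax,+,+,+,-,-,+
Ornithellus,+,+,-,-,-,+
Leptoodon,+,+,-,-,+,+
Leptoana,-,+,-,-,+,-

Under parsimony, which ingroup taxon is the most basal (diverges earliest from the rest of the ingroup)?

Character polarity is set by the outgroup: the derived state is whichever differs from the outgroup's state, so for II, V the derived state is '-', and for the remaining characters it is '+'.
Only Dromax, Glyptinus, Leptoodon, and Ornithellus show the derived state '+' for I, supporting them as a clade.
II: derived state '-' in Glyptinus only — an autapomorphy, so it tells us nothing about relationships among taxa.
III: derived state '+' in Dromax and Glyptinus only — synapomorphy for {Dromax, Glyptinus}.
IV (derived state '+') is unique to Glyptinus (autapomorphy; uninformative for grouping).
V: derived state '-' in Dromax, Glyptinus, and Ornithellus only — synapomorphy for {Dromax, Glyptinus, Ornithellus}.
VI (derived state '+') is shared by all ingroup taxa — unites the whole ingroup.
Most parsimonious ingroup topology: (((Ornithellus,(Dromax,Glyptinus)),Leptoodon),Cyanilis).
Cyanilis is sister to the clade containing all other ingroup taxa, so it is the earliest-diverging (most basal) ingroup lineage.

Cyanilis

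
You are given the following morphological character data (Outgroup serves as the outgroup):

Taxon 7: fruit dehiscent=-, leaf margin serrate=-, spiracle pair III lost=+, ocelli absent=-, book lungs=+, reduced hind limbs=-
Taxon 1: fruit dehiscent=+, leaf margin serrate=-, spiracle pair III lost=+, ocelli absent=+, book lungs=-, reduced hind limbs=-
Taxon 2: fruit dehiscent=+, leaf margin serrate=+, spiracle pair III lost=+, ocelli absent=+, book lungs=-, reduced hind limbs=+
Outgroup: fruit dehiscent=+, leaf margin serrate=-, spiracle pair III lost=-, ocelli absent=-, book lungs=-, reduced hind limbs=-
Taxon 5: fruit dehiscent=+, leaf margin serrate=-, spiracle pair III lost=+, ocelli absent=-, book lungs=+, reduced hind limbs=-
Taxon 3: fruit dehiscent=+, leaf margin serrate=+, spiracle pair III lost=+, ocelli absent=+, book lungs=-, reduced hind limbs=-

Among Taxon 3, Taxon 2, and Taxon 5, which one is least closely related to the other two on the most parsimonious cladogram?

Taxon 5

Character polarity is set by the outgroup: the derived state is whichever differs from the outgroup's state, so for fruit dehiscent the derived state is '-', and for the remaining characters it is '+'.
fruit dehiscent: derived state '-' in Taxon 7 only — an autapomorphy, so it tells us nothing about relationships among taxa.
leaf margin serrate: derived state '+' in Taxon 2 and Taxon 3 only — synapomorphy for {Taxon 2, Taxon 3}.
All ingroup taxa share the derived state '+' for spiracle pair III lost; it defines the ingroup but does not resolve relationships within it.
Only Taxon 1, Taxon 2, and Taxon 3 show the derived state '+' for ocelli absent, supporting them as a clade.
book lungs: derived state '+' in Taxon 5 and Taxon 7 only — synapomorphy for {Taxon 5, Taxon 7}.
reduced hind limbs (derived state '+') is unique to Taxon 2 (autapomorphy; uninformative for grouping).
Most parsimonious ingroup topology: ((Taxon 1,(Taxon 2,Taxon 3)),(Taxon 7,Taxon 5)).
Taxon 2 and Taxon 3 share a more recent common ancestor with each other than either does with Taxon 5, so Taxon 5 is the least closely related of the three.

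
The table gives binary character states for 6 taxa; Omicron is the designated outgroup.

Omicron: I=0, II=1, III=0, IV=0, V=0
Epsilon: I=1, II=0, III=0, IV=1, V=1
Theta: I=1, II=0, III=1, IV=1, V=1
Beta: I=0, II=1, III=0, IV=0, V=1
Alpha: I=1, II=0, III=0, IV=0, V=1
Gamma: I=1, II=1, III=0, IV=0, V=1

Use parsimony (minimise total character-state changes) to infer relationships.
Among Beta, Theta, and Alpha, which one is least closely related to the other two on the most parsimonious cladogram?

Beta

Character polarity is set by the outgroup: the derived state is whichever differs from the outgroup's state, so for II the derived state is '0', and for the remaining characters it is '1'.
I (derived state '1') is shared by Alpha, Epsilon, Gamma, and Theta — a synapomorphy uniting that clade.
II (derived state '0') is shared by Alpha, Epsilon, and Theta — a synapomorphy uniting that clade.
III: derived state '1' in Theta only — an autapomorphy, so it tells us nothing about relationships among taxa.
IV (derived state '1') is shared by Epsilon and Theta — a synapomorphy uniting that clade.
V (derived state '1') is shared by all ingroup taxa — unites the whole ingroup.
Most parsimonious ingroup topology: ((((Epsilon,Theta),Alpha),Gamma),Beta).
Theta and Alpha share a more recent common ancestor with each other than either does with Beta, so Beta is the least closely related of the three.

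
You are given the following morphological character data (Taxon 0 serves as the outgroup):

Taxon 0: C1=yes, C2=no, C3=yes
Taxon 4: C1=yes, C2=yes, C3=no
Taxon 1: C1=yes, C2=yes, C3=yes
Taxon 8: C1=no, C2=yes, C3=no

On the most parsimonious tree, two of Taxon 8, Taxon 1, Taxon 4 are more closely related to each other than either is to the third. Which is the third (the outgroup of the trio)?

Character polarity is set by the outgroup: the derived state is whichever differs from the outgroup's state, so for C1, C3 the derived state is 'no', and for the remaining characters it is 'yes'.
C1 (derived state 'no') is unique to Taxon 8 (autapomorphy; uninformative for grouping).
C2 (derived state 'yes') is shared by all ingroup taxa — unites the whole ingroup.
Only Taxon 4 and Taxon 8 show the derived state 'no' for C3, supporting them as a clade.
Most parsimonious ingroup topology: ((Taxon 4,Taxon 8),Taxon 1).
Taxon 8 and Taxon 4 share a more recent common ancestor with each other than either does with Taxon 1, so Taxon 1 is the least closely related of the three.

Taxon 1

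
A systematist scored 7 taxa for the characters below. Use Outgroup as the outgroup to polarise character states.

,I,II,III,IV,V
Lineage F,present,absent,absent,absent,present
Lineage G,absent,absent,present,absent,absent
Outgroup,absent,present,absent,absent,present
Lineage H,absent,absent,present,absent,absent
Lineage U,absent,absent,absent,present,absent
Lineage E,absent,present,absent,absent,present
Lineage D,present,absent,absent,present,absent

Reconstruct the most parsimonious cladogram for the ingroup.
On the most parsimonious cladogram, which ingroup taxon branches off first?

Character polarity is set by the outgroup: the derived state is whichever differs from the outgroup's state, so for II, V the derived state is 'absent', and for the remaining characters it is 'present'.
I (state 'present') occurs in Lineage D and Lineage F but conflicts with the nesting implied by the other characters — most parsimoniously interpreted as homoplasy.
Only Lineage D, Lineage F, Lineage G, Lineage H, and Lineage U show the derived state 'absent' for II, supporting them as a clade.
III (derived state 'present') is shared by Lineage G and Lineage H — a synapomorphy uniting that clade.
IV (derived state 'present') is shared by Lineage D and Lineage U — a synapomorphy uniting that clade.
V: derived state 'absent' in Lineage D, Lineage G, Lineage H, and Lineage U only — synapomorphy for {Lineage D, Lineage G, Lineage H, Lineage U}.
Most parsimonious ingroup topology: ((((Lineage H,Lineage G),(Lineage D,Lineage U)),Lineage F),Lineage E).
Lineage E is sister to the clade containing all other ingroup taxa, so it is the earliest-diverging (most basal) ingroup lineage.

Lineage E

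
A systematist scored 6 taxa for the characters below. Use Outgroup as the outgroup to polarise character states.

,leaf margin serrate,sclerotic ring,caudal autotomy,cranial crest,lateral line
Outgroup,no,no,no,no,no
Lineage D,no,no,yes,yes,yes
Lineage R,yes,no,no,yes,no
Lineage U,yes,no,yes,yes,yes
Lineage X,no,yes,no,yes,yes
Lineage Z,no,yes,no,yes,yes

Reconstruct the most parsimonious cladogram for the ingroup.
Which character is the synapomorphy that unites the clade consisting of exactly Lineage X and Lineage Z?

sclerotic ring

The outgroup has state 'no' for every character, so 'yes' is the derived state throughout.
leaf margin serrate groups Lineage R and Lineage U, which is incompatible with the clades supported by the remaining characters; treating it as convergent (homoplasy) costs fewer steps than any alternative tree.
sclerotic ring: derived state 'yes' in Lineage X and Lineage Z only — synapomorphy for {Lineage X, Lineage Z}.
caudal autotomy: derived state 'yes' in Lineage D and Lineage U only — synapomorphy for {Lineage D, Lineage U}.
cranial crest (derived state 'yes') is shared by all ingroup taxa — unites the whole ingroup.
lateral line: derived state 'yes' in Lineage D, Lineage U, Lineage X, and Lineage Z only — synapomorphy for {Lineage D, Lineage U, Lineage X, Lineage Z}.
Most parsimonious ingroup topology: (((Lineage D,Lineage U),(Lineage X,Lineage Z)),Lineage R).
The clade {Lineage X, Lineage Z} is supported by sclerotic ring: its derived state 'yes' occurs in exactly those taxa and in no other taxon (including the outgroup).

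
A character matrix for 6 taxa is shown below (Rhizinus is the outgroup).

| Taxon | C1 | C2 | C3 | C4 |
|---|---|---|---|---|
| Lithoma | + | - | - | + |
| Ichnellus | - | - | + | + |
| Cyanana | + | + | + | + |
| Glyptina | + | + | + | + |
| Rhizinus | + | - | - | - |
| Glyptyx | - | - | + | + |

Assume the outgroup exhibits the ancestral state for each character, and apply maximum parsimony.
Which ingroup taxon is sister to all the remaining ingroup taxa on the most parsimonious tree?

Character polarity is set by the outgroup: the derived state is whichever differs from the outgroup's state, so for C1 the derived state is '-', and for the remaining characters it is '+'.
Only Glyptyx and Ichnellus show the derived state '-' for C1, supporting them as a clade.
C2: derived state '+' in Cyanana and Glyptina only — synapomorphy for {Cyanana, Glyptina}.
C3 (derived state '+') is shared by Cyanana, Glyptina, Glyptyx, and Ichnellus — a synapomorphy uniting that clade.
C4 (derived state '+') is shared by all ingroup taxa — unites the whole ingroup.
Most parsimonious ingroup topology: (((Glyptina,Cyanana),(Ichnellus,Glyptyx)),Lithoma).
Lithoma is sister to the clade containing all other ingroup taxa, so it is the earliest-diverging (most basal) ingroup lineage.

Lithoma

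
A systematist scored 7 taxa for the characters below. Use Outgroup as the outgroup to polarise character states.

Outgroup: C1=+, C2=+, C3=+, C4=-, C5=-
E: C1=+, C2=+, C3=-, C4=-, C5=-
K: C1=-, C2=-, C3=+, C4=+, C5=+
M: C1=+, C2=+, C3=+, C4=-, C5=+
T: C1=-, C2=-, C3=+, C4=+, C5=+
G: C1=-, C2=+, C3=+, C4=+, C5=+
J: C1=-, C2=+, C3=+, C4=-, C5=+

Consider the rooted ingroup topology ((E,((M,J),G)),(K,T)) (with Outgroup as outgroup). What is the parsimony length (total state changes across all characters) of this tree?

9

Map each character onto ((E,((M,J),G)),(K,T)) (rooted by Outgroup) and count the minimum state changes it requires (Fitch parsimony):
C1: 3; C2: 1; C3: 1; C4: 2; C5: 2.
Total tree length = 9.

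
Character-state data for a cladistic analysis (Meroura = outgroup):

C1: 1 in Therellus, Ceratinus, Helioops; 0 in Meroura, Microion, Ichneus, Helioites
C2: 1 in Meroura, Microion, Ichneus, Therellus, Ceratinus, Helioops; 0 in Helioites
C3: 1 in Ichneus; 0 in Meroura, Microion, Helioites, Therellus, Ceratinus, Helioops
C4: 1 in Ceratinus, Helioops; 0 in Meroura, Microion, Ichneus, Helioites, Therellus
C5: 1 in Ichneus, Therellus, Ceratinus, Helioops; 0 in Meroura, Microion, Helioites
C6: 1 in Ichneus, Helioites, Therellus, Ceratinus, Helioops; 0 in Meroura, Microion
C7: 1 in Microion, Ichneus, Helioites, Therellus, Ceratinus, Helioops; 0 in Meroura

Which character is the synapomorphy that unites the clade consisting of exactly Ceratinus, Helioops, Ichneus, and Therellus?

Character polarity is set by the outgroup: the derived state is whichever differs from the outgroup's state, so for C2 the derived state is '0', and for the remaining characters it is '1'.
C1 (derived state '1') is shared by Ceratinus, Helioops, and Therellus — a synapomorphy uniting that clade.
C2 (derived state '0') is unique to Helioites (autapomorphy; uninformative for grouping).
C3 (derived state '1') is unique to Ichneus (autapomorphy; uninformative for grouping).
C4 (derived state '1') is shared by Ceratinus and Helioops — a synapomorphy uniting that clade.
C5 (derived state '1') is shared by Ceratinus, Helioops, Ichneus, and Therellus — a synapomorphy uniting that clade.
C6: derived state '1' in Ceratinus, Helioites, Helioops, Ichneus, and Therellus only — synapomorphy for {Ceratinus, Helioites, Helioops, Ichneus, Therellus}.
All ingroup taxa share the derived state '1' for C7; it defines the ingroup but does not resolve relationships within it.
Most parsimonious ingroup topology: (Microion,((Ichneus,(Therellus,(Ceratinus,Helioops))),Helioites)).
The clade {Ceratinus, Helioops, Ichneus, Therellus} is supported by C5: its derived state '1' occurs in exactly those taxa and in no other taxon (including the outgroup).

C5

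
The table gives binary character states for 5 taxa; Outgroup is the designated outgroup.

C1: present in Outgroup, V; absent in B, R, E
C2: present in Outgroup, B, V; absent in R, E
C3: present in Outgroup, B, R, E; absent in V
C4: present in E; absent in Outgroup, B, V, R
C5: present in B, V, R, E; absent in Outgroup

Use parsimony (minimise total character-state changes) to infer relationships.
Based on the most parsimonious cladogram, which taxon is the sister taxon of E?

R

Character polarity is set by the outgroup: the derived state is whichever differs from the outgroup's state, so for C1, C2, C3 the derived state is 'absent', and for the remaining characters it is 'present'.
C1 (derived state 'absent') is shared by B, E, and R — a synapomorphy uniting that clade.
C2 (derived state 'absent') is shared by E and R — a synapomorphy uniting that clade.
C3 (derived state 'absent') is unique to V (autapomorphy; uninformative for grouping).
C4 (derived state 'present') is unique to E (autapomorphy; uninformative for grouping).
All ingroup taxa share the derived state 'present' for C5; it defines the ingroup but does not resolve relationships within it.
Most parsimonious ingroup topology: ((B,(R,E)),V).
E and R form a cherry on this tree, so they are sister taxa.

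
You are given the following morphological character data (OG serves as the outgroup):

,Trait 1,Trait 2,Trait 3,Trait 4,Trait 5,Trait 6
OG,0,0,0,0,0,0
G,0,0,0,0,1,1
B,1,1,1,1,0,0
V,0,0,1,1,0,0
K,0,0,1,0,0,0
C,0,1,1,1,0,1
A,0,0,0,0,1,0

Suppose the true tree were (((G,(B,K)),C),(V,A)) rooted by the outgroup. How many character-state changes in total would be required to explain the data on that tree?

13

Map each character onto (((G,(B,K)),C),(V,A)) (rooted by OG) and count the minimum state changes it requires (Fitch parsimony):
Trait 1: 1; Trait 2: 2; Trait 3: 3; Trait 4: 3; Trait 5: 2; Trait 6: 2.
Total tree length = 13.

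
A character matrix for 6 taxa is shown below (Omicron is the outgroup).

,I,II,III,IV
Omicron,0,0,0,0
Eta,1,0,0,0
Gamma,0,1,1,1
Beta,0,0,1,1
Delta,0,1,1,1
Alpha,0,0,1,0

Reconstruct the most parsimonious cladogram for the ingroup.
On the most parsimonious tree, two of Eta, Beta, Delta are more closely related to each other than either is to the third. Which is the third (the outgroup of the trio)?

The outgroup has state '0' for every character, so '1' is the derived state throughout.
I: derived state '1' in Eta only — an autapomorphy, so it tells us nothing about relationships among taxa.
II: derived state '1' in Delta and Gamma only — synapomorphy for {Delta, Gamma}.
Only Alpha, Beta, Delta, and Gamma show the derived state '1' for III, supporting them as a clade.
IV (derived state '1') is shared by Beta, Delta, and Gamma — a synapomorphy uniting that clade.
Most parsimonious ingroup topology: (Eta,(((Gamma,Delta),Beta),Alpha)).
Delta and Beta share a more recent common ancestor with each other than either does with Eta, so Eta is the least closely related of the three.

Eta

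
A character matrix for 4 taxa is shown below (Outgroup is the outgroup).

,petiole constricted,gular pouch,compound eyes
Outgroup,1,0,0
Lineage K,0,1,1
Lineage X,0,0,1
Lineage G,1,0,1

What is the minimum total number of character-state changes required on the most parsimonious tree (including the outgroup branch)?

Character polarity is set by the outgroup: the derived state is whichever differs from the outgroup's state, so for petiole constricted the derived state is '0', and for the remaining characters it is '1'.
petiole constricted: derived state '0' in Lineage K and Lineage X only — synapomorphy for {Lineage K, Lineage X}.
gular pouch (derived state '1') is unique to Lineage K (autapomorphy; uninformative for grouping).
compound eyes (derived state '1') is shared by all ingroup taxa — unites the whole ingroup.
Most parsimonious ingroup topology: ((Lineage K,Lineage X),Lineage G).
Changes per character on this tree: petiole constricted: 1; gular pouch: 1; compound eyes: 1.
Total = 3.

3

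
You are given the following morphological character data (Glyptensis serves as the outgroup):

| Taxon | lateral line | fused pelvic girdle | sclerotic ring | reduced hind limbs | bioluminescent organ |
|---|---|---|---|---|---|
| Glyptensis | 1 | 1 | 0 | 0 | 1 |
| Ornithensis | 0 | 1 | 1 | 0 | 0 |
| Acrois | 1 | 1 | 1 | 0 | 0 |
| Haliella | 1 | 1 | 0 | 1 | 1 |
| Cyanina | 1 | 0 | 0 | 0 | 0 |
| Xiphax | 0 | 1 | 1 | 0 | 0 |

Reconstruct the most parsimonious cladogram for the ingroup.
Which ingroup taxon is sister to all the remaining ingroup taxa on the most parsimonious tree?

Haliella

Character polarity is set by the outgroup: the derived state is whichever differs from the outgroup's state, so for lateral line, fused pelvic girdle, bioluminescent organ the derived state is '0', and for the remaining characters it is '1'.
lateral line (derived state '0') is shared by Ornithensis and Xiphax — a synapomorphy uniting that clade.
fused pelvic girdle: derived state '0' in Cyanina only — an autapomorphy, so it tells us nothing about relationships among taxa.
sclerotic ring: derived state '1' in Acrois, Ornithensis, and Xiphax only — synapomorphy for {Acrois, Ornithensis, Xiphax}.
reduced hind limbs: derived state '1' in Haliella only — an autapomorphy, so it tells us nothing about relationships among taxa.
Only Acrois, Cyanina, Ornithensis, and Xiphax show the derived state '0' for bioluminescent organ, supporting them as a clade.
Most parsimonious ingroup topology: ((((Ornithensis,Xiphax),Acrois),Cyanina),Haliella).
Haliella is sister to the clade containing all other ingroup taxa, so it is the earliest-diverging (most basal) ingroup lineage.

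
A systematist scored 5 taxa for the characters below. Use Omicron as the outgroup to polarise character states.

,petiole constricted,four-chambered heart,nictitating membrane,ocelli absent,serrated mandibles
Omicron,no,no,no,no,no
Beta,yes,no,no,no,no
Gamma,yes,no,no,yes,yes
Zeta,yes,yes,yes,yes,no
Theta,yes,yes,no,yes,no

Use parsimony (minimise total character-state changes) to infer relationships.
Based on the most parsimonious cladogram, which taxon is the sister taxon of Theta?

The outgroup has state 'no' for every character, so 'yes' is the derived state throughout.
petiole constricted (derived state 'yes') is shared by all ingroup taxa — unites the whole ingroup.
four-chambered heart: derived state 'yes' in Theta and Zeta only — synapomorphy for {Theta, Zeta}.
nictitating membrane: derived state 'yes' in Zeta only — an autapomorphy, so it tells us nothing about relationships among taxa.
Only Gamma, Theta, and Zeta show the derived state 'yes' for ocelli absent, supporting them as a clade.
serrated mandibles: derived state 'yes' in Gamma only — an autapomorphy, so it tells us nothing about relationships among taxa.
Most parsimonious ingroup topology: (((Theta,Zeta),Gamma),Beta).
Theta and Zeta form a cherry on this tree, so they are sister taxa.

Zeta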